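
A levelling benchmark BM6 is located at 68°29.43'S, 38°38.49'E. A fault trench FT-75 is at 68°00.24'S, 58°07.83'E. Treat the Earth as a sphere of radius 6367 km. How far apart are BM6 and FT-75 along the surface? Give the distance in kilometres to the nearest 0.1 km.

BM6: φ = -68.49050°, λ = +38.64150°
FT-75: φ = -68.00400°, λ = +58.13050°
Δφ = 0.4865°,  Δλ = 19.4890°
a = sin²(Δφ/2) + cos φ₁ cos φ₂ sin²(Δλ/2) = 0.003952
c = 2·arcsin(√a) = 0.125814 rad = 7.2086°
d = R·c = 6367 × 0.125814 = 801.1 km

801.1 km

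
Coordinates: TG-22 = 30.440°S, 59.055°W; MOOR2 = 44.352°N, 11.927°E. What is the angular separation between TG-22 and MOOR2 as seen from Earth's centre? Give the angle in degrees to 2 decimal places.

Δφ = 74.7920°,  Δλ = 70.9820°
a = sin²(Δφ/2) + cos φ₁ cos φ₂ sin²(Δλ/2) = 0.576638
c = 2·arcsin(√a) = 1.724680 rad = 98.8169°

98.82°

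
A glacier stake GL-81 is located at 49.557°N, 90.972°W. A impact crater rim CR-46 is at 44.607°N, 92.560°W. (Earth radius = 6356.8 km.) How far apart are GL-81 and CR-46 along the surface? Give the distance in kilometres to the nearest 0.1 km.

Δφ = -4.9500°,  Δλ = -1.5880°
a = sin²(Δφ/2) + cos φ₁ cos φ₂ sin²(Δλ/2) = 0.001953
c = 2·arcsin(√a) = 0.088426 rad = 5.0664°
d = R·c = 6356.8 × 0.088426 = 562.1 km

562.1 km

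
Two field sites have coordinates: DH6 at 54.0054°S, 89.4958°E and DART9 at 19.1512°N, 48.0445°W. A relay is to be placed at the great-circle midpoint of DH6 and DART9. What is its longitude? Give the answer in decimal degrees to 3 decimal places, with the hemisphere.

10.222°W

Bx = cos φ₂ cos Δλ = -0.696922,  By = cos φ₂ sin Δλ = -0.637710
φₘ = atan2(sin φ₁ + sin φ₂, √((cos φ₁ + Bx)² + By²)) = -36.62907°
λₘ = λ₁ + atan2(By, cos φ₁ + Bx) = -10.22231°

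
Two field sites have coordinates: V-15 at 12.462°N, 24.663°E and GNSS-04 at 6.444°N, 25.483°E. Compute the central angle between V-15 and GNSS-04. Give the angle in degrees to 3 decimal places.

6.072°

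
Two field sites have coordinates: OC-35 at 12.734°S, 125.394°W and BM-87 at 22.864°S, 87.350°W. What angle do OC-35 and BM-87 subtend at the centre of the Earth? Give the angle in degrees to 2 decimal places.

37.49°

Δφ = -10.1300°,  Δλ = 38.0440°
a = sin²(Δφ/2) + cos φ₁ cos φ₂ sin²(Δλ/2) = 0.103271
c = 2·arcsin(√a) = 0.654328 rad = 37.4902°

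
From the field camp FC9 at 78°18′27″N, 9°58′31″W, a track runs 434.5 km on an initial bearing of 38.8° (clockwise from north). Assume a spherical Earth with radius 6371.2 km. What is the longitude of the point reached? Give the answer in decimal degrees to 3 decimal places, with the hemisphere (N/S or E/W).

FC9: φ = +78.30750°, λ = -9.97528°
δ = d/R = 434.5/6371.2 = 0.068198 rad
φ₂ = arcsin(sin φ₁ cos δ + cos φ₁ sin δ cos θ)
   = arcsin(0.97925·0.99768 + 0.20266·0.06814·0.77934) = 81.01740°
λ₂ = λ₁ + atan2(sin θ sin δ cos φ₁, cos δ − sin φ₁ sin φ₂) = 5.89619°

5.896°E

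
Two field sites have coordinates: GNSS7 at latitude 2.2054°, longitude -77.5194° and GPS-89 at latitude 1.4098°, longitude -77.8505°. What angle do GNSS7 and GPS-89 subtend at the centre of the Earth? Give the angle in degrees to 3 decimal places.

0.862°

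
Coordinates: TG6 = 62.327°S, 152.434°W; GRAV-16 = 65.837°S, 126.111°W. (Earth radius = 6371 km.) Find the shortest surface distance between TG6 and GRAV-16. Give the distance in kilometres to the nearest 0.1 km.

1326.2 km

Δφ = -3.5100°,  Δλ = 26.3230°
a = sin²(Δφ/2) + cos φ₁ cos φ₂ sin²(Δλ/2) = 0.010794
c = 2·arcsin(√a) = 0.208165 rad = 11.9270°
d = R·c = 6371 × 0.208165 = 1326.2 km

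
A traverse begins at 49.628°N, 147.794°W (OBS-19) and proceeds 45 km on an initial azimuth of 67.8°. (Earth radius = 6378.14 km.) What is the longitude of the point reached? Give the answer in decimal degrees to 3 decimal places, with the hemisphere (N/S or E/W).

147.214°W

δ = d/R = 45/6378.14 = 0.007055 rad
φ₂ = arcsin(sin φ₁ cos δ + cos φ₁ sin δ cos θ)
   = arcsin(0.76185·0.99998 + 0.64775·0.00706·0.37784) = 49.77930°
λ₂ = λ₁ + atan2(sin θ sin δ cos φ₁, cos δ − sin φ₁ sin φ₂) = -147.21438°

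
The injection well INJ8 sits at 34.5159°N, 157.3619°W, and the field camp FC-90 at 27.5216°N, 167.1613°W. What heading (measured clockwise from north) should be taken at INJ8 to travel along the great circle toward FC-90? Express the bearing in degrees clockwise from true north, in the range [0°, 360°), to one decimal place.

Δλ = -9.7994°
y = sin Δλ · cos φ₂ = -0.150939
x = cos φ₁ sin φ₂ − sin φ₁ cos φ₂ cos Δλ = -0.114439
θ = atan2(y, x) = -127.1687° → 232.8313° (mod 360°)

232.8°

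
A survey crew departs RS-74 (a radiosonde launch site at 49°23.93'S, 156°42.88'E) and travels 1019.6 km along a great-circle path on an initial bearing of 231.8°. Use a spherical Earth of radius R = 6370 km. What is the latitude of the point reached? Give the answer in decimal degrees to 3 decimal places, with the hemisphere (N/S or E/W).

RS-74: φ = -49.39883°, λ = +156.71467°
δ = d/R = 1019.6/6370 = 0.160063 rad
φ₂ = arcsin(sin φ₁ cos δ + cos φ₁ sin δ cos θ)
   = arcsin(-0.75926·0.98722 + 0.65079·0.15938·-0.61841) = -54.45861°
λ₂ = λ₁ + atan2(sin θ sin δ cos φ₁, cos δ − sin φ₁ sin φ₂) = 144.27164°

54.459°S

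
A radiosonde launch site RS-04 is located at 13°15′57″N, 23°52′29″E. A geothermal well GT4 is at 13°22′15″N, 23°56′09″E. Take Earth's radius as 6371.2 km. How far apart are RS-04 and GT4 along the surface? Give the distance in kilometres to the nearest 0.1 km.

13.4 km

RS-04: φ = +13.26583°, λ = +23.87472°
GT4: φ = +13.37083°, λ = +23.93583°
Δφ = 0.1050°,  Δλ = 0.0611°
a = sin²(Δφ/2) + cos φ₁ cos φ₂ sin²(Δλ/2) = 0.000001
c = 2·arcsin(√a) = 0.002106 rad = 0.1207°
d = R·c = 6371.2 × 0.002106 = 13.4 km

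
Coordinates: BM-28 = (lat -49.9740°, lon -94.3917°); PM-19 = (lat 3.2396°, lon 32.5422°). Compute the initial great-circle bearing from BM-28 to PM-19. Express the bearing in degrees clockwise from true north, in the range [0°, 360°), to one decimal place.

117.9°

Δλ = 126.9339°
y = sin Δλ · cos φ₂ = 0.798052
x = cos φ₁ sin φ₂ − sin φ₁ cos φ₂ cos Δλ = -0.423056
θ = atan2(y, x) = 117.9285° → 117.9285° (mod 360°)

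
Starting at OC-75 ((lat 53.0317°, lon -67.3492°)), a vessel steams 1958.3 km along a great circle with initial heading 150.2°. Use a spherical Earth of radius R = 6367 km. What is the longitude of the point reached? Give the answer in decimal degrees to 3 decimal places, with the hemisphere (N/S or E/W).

56.473°W

δ = d/R = 1958.3/6367 = 0.307570 rad
φ₂ = arcsin(sin φ₁ cos δ + cos φ₁ sin δ cos θ)
   = arcsin(0.79897·0.95307 + 0.60137·0.30274·-0.86777) = 37.12006°
λ₂ = λ₁ + atan2(sin θ sin δ cos φ₁, cos δ − sin φ₁ sin φ₂) = -56.47289°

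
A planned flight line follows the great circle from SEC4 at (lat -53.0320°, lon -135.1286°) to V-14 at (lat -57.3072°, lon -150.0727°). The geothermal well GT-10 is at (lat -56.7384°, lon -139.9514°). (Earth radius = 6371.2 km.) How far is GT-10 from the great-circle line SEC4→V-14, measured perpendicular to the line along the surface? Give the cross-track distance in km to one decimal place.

δ₁₃ = central angle SEC4→GT-10 = 0.080761 rad  (haversine)
θ₁₃ = bearing SEC4→GT-10 = 214.861°,  θ₁₂ = bearing SEC4→V-14 = 237.381°
dₓₜ = R·arcsin(sin δ₁₃ · sin(θ₁₃ − θ₁₂)) = 6371.2·arcsin(0.08067·sin(-22.520°)) = -196.890 km
|dₓₜ| = 196.890 km

196.9 km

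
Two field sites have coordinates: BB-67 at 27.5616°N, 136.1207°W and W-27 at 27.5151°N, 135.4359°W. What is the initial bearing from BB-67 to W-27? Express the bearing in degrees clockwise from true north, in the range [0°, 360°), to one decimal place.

Δλ = 0.6848°
y = sin Δλ · cos φ₂ = 0.010600
x = cos φ₁ sin φ₂ − sin φ₁ cos φ₂ cos Δλ = -0.000782
θ = atan2(y, x) = 94.2208° → 94.2208° (mod 360°)

94.2°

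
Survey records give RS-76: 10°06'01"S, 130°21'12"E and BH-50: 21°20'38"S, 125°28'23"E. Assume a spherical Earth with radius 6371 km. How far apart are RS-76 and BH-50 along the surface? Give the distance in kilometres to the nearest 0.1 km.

1354.6 km

RS-76: φ = -10.10028°, λ = +130.35333°
BH-50: φ = -21.34389°, λ = +125.47306°
Δφ = -11.2436°,  Δλ = -4.8803°
a = sin²(Δφ/2) + cos φ₁ cos φ₂ sin²(Δλ/2) = 0.011259
c = 2·arcsin(√a) = 0.212614 rad = 12.1819°
d = R·c = 6371 × 0.212614 = 1354.6 km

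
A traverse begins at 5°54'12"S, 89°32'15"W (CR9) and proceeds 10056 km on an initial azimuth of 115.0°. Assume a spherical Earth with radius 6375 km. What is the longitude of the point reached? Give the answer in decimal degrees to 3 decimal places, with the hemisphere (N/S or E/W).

3.623°E

CR9: φ = -5.90333°, λ = -89.53750°
δ = d/R = 10056/6375 = 1.577412 rad
φ₂ = arcsin(sin φ₁ cos δ + cos φ₁ sin δ cos θ)
   = arcsin(-0.10285·-0.00662 + 0.99470·0.99998·-0.42262) = -24.81486°
λ₂ = λ₁ + atan2(sin θ sin δ cos φ₁, cos δ − sin φ₁ sin φ₂) = 3.62320°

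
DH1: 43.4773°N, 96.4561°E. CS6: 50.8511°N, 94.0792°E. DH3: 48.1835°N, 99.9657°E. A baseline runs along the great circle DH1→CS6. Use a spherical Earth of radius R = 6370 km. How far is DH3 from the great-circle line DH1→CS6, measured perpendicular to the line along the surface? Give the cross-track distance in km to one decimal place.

360.2 km

δ₁₃ = central angle DH1→DH3 = 0.092541 rad  (haversine)
θ₁₃ = bearing DH1→DH3 = 26.211°,  θ₁₂ = bearing DH1→CS6 = 348.502°
dₓₜ = R·arcsin(sin δ₁₃ · sin(θ₁₃ − θ₁₂)) = 6370·arcsin(0.09241·sin(-322.291°)) = 360.242 km
|dₓₜ| = 360.242 km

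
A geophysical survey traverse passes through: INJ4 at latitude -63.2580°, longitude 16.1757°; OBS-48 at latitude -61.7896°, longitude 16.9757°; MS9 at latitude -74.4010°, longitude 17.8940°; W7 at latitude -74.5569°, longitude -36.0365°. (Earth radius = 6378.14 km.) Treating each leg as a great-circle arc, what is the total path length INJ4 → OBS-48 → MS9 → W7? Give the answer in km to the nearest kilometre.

3125 km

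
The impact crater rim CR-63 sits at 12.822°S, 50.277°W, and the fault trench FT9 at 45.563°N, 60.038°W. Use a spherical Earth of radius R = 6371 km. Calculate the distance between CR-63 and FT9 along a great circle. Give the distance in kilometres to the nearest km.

Δφ = 58.3850°,  Δλ = -9.7610°
a = sin²(Δφ/2) + cos φ₁ cos φ₂ sin²(Δλ/2) = 0.242837
c = 2·arcsin(√a) = 1.030574 rad = 59.0476°
d = R·c = 6371 × 1.030574 = 6565.8 km

6566 km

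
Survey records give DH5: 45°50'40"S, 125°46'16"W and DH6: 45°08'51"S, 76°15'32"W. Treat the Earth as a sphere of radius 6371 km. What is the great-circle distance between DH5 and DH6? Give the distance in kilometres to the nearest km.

DH5: φ = -45.84444°, λ = -125.77111°
DH6: φ = -45.14750°, λ = -76.25889°
Δφ = 0.6969°,  Δλ = 49.5122°
a = sin²(Δφ/2) + cos φ₁ cos φ₂ sin²(Δλ/2) = 0.086191
c = 2·arcsin(√a) = 0.595946 rad = 34.1452°
d = R·c = 6371 × 0.595946 = 3796.8 km

3797 km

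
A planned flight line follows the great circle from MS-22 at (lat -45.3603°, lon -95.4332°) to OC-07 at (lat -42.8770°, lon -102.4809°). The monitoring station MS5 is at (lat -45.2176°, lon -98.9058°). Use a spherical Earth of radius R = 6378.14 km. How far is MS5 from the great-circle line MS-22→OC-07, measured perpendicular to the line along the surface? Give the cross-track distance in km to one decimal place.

δ₁₃ = central angle MS-22→MS5 = 0.042709 rad  (haversine)
θ₁₃ = bearing MS-22→MS5 = 272.108°,  θ₁₂ = bearing MS-22→OC-07 = 293.657°
dₓₜ = R·arcsin(sin δ₁₃ · sin(θ₁₃ − θ₁₂)) = 6378.14·arcsin(0.04270·sin(-21.549°)) = -100.028 km
|dₓₜ| = 100.028 km

100.0 km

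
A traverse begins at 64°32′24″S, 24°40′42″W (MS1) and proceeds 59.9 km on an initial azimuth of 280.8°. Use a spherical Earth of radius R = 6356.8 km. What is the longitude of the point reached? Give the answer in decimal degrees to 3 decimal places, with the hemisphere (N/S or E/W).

25.907°W

MS1: φ = -64.54000°, λ = -24.67833°
δ = d/R = 59.9/6356.8 = 0.009423 rad
φ₂ = arcsin(sin φ₁ cos δ + cos φ₁ sin δ cos θ)
   = arcsin(-0.90289·0.99996 + 0.42988·0.00942·0.18738) = -64.43370°
λ₂ = λ₁ + atan2(sin θ sin δ cos φ₁, cos δ − sin φ₁ sin φ₂) = -25.90730°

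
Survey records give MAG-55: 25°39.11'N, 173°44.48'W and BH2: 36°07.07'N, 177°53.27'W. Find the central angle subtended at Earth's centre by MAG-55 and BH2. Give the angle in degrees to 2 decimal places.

MAG-55: φ = +25.65183°, λ = -173.74133°
BH2: φ = +36.11783°, λ = -177.88783°
Δφ = 10.4660°,  Δλ = -4.1465°
a = sin²(Δφ/2) + cos φ₁ cos φ₂ sin²(Δλ/2) = 0.009272
c = 2·arcsin(√a) = 0.192877 rad = 11.0510°

11.05°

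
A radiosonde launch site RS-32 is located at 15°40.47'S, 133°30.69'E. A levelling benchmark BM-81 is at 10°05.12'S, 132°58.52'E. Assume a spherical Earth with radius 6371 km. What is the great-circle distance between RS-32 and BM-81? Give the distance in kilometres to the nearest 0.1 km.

RS-32: φ = -15.67450°, λ = +133.51150°
BM-81: φ = -10.08533°, λ = +132.97533°
Δφ = 5.5892°,  Δλ = -0.5362°
a = sin²(Δφ/2) + cos φ₁ cos φ₂ sin²(Δλ/2) = 0.002398
c = 2·arcsin(√a) = 0.097975 rad = 5.6135°
d = R·c = 6371 × 0.097975 = 624.2 km

624.2 km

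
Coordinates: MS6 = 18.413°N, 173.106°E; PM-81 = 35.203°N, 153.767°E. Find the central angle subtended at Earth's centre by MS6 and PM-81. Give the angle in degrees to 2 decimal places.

Δφ = 16.7900°,  Δλ = -19.3390°
a = sin²(Δφ/2) + cos φ₁ cos φ₂ sin²(Δλ/2) = 0.043187
c = 2·arcsin(√a) = 0.418683 rad = 23.9888°

23.99°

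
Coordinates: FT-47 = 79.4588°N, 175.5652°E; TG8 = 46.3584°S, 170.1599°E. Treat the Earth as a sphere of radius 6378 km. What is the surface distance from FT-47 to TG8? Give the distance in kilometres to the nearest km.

Δφ = -125.8172°,  Δλ = -5.4053°
a = sin²(Δφ/2) + cos φ₁ cos φ₂ sin²(Δλ/2) = 0.792881
c = 2·arcsin(√a) = 2.196617 rad = 125.8569°
d = R·c = 6378 × 2.196617 = 14010.0 km

14010 km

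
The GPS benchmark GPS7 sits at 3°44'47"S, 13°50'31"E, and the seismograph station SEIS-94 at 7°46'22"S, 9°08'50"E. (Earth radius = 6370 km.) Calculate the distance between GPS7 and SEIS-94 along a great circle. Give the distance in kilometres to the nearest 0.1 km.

685.5 km

GPS7: φ = -3.74639°, λ = +13.84194°
SEIS-94: φ = -7.77278°, λ = +9.14722°
Δφ = -4.0264°,  Δλ = -4.6947°
a = sin²(Δφ/2) + cos φ₁ cos φ₂ sin²(Δλ/2) = 0.002893
c = 2·arcsin(√a) = 0.107619 rad = 6.1661°
d = R·c = 6370 × 0.107619 = 685.5 km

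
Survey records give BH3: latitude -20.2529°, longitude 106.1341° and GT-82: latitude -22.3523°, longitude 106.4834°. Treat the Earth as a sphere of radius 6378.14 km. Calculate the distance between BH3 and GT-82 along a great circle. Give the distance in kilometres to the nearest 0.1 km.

Δφ = -2.0994°,  Δλ = 0.3493°
a = sin²(Δφ/2) + cos φ₁ cos φ₂ sin²(Δλ/2) = 0.000344
c = 2·arcsin(√a) = 0.037079 rad = 2.1245°
d = R·c = 6378.14 × 0.037079 = 236.5 km

236.5 km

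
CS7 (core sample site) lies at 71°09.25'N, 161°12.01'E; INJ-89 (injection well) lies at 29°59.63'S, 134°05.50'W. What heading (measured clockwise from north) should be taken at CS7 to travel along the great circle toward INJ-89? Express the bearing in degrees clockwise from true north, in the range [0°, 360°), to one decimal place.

CS7: φ = +71.15417°, λ = +161.20017°
INJ-89: φ = -29.99383°, λ = -134.09167°
Δλ = 64.7082°
y = sin Δλ · cos φ₂ = 0.783060
x = cos φ₁ sin φ₂ − sin φ₁ cos φ₂ cos Δλ = -0.511659
θ = atan2(y, x) = 123.1610° → 123.1610° (mod 360°)

123.2°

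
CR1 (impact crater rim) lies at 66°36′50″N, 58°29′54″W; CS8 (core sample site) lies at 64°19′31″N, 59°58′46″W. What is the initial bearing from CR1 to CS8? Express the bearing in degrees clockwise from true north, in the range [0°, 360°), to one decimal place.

195.7°

CR1: φ = +66.61389°, λ = -58.49833°
CS8: φ = +64.32528°, λ = -59.97944°
Δλ = -1.4811°
y = sin Δλ · cos φ₂ = -0.011199
x = cos φ₁ sin φ₂ − sin φ₁ cos φ₂ cos Δλ = -0.039800
θ = atan2(y, x) = -164.2849° → 195.7151° (mod 360°)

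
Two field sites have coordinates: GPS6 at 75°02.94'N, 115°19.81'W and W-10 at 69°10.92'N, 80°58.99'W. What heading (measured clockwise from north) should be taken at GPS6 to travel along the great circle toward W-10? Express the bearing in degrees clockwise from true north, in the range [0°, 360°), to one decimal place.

GPS6: φ = +75.04900°, λ = -115.33017°
W-10: φ = +69.18200°, λ = -80.98317°
Δλ = 34.3470°
y = sin Δλ · cos φ₂ = 0.200518
x = cos φ₁ sin φ₂ − sin φ₁ cos φ₂ cos Δλ = -0.042348
θ = atan2(y, x) = 101.9253° → 101.9253° (mod 360°)

101.9°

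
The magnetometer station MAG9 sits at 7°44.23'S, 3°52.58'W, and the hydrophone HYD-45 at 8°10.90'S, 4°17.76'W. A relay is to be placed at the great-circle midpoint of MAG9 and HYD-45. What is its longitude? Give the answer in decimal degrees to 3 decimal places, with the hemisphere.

4.086°W

MAG9: φ = -7.73717°, λ = -3.87633°
HYD-45: φ = -8.18167°, λ = -4.29600°
Bx = cos φ₂ cos Δλ = 0.989795,  By = cos φ₂ sin Δλ = -0.007250
φₘ = atan2(sin φ₁ + sin φ₂, √((cos φ₁ + Bx)² + By²)) = -7.95947°
λₘ = λ₁ + atan2(By, cos φ₁ + Bx) = -4.08605°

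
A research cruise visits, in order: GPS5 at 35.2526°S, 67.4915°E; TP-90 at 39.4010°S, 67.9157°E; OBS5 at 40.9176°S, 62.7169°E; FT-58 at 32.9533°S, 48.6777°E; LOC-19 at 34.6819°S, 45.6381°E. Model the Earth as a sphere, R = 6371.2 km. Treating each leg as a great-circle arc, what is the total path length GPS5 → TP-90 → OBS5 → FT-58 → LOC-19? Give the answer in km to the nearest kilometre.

2803 km

GPS5→TP-90: c = 0.072642 rad, d = 462.82 km
TP-90→OBS5: c = 0.074210 rad, d = 472.81 km
OBS5→FT-58: c = 0.239677 rad, d = 1527.03 km
FT-58→LOC-19: c = 0.053408 rad, d = 340.27 km
Total = 462.82 + 472.81 + 1527.03 + 340.27 = 2802.93 km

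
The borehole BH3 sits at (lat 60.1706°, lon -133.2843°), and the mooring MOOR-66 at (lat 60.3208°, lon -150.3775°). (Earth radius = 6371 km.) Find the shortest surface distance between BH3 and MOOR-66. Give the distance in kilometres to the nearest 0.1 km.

940.8 km

Δφ = 0.1502°,  Δλ = -17.0932°
a = sin²(Δφ/2) + cos φ₁ cos φ₂ sin²(Δλ/2) = 0.005441
c = 2·arcsin(√a) = 0.147665 rad = 8.4606°
d = R·c = 6371 × 0.147665 = 940.8 km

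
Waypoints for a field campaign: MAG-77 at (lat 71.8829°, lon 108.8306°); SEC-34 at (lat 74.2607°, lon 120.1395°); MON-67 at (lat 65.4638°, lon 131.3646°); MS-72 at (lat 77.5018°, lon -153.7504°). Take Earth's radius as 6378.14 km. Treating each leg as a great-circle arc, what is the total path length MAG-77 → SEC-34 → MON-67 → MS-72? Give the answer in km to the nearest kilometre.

MAG-77→SEC-34: c = 0.070708 rad, d = 450.99 km
SEC-34→MON-67: c = 0.167037 rad, d = 1065.38 km
MON-67→MS-72: c = 0.423696 rad, d = 2702.40 km
Total = 450.99 + 1065.38 + 2702.40 = 4218.77 km

4219 km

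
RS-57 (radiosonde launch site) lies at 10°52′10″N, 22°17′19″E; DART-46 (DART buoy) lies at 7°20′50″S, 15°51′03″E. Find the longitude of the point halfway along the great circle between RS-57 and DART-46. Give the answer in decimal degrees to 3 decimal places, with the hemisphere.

19.054°E

RS-57: φ = +10.86944°, λ = +22.28861°
DART-46: φ = -7.34722°, λ = +15.85083°
Bx = cos φ₂ cos Δλ = 0.985535,  By = cos φ₂ sin Δλ = -0.111204
φₘ = atan2(sin φ₁ + sin φ₂, √((cos φ₁ + Bx)² + By²)) = 1.76389°
λₘ = λ₁ + atan2(By, cos φ₁ + Bx) = 19.05384°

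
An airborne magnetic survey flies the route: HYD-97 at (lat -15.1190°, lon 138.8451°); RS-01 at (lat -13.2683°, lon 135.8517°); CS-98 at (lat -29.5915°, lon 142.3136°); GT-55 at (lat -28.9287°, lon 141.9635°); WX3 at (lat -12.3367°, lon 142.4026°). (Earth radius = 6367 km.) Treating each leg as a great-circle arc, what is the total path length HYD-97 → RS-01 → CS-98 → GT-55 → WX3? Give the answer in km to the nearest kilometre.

HYD-97→RS-01: c = 0.060070 rad, d = 382.47 km
RS-01→CS-98: c = 0.303439 rad, d = 1932.00 km
CS-98→GT-55: c = 0.012737 rad, d = 81.10 km
GT-55→WX3: c = 0.289673 rad, d = 1844.35 km
Total = 382.47 + 1932.00 + 81.10 + 1844.35 = 4239.91 km

4240 km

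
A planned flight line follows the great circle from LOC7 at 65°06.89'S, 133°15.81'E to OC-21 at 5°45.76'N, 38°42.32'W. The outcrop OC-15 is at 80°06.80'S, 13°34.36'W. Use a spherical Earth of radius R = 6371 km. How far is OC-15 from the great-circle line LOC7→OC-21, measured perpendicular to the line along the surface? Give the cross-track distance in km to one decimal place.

LOC7: φ = -65.11483°, λ = +133.26350°
OC-21: φ = +5.76267°, λ = -38.70533°
OC-15: φ = -80.11333°, λ = -13.57267°
δ₁₃ = central angle LOC7→OC-15 = 0.585929 rad  (haversine)
θ₁₃ = bearing LOC7→OC-15 = 189.779°,  θ₁₂ = bearing LOC7→OC-21 = 189.272°
dₓₜ = R·arcsin(sin δ₁₃ · sin(θ₁₃ − θ₁₂)) = 6371·arcsin(0.55297·sin(0.507°)) = 31.200 km
|dₓₜ| = 31.200 km

31.2 km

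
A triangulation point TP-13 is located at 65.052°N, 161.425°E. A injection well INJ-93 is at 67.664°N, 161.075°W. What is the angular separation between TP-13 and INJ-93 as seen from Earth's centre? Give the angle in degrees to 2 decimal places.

Δφ = 2.6120°,  Δλ = 37.5000°
a = sin²(Δφ/2) + cos φ₁ cos φ₂ sin²(Δλ/2) = 0.017082
c = 2·arcsin(√a) = 0.262146 rad = 15.0199°

15.02°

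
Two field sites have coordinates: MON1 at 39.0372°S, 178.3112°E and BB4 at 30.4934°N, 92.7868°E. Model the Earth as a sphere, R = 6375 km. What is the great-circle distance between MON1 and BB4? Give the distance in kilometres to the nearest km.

Δφ = 69.5306°,  Δλ = -85.5244°
a = sin²(Δφ/2) + cos φ₁ cos φ₂ sin²(Δλ/2) = 0.633684
c = 2·arcsin(√a) = 1.841458 rad = 105.5078°
d = R·c = 6375 × 1.841458 = 11739.3 km

11739 km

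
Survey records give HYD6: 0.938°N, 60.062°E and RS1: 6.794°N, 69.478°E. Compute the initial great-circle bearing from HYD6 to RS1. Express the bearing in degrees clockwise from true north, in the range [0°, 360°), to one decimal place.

57.8°

Δλ = 9.4160°
y = sin Δλ · cos φ₂ = 0.162453
x = cos φ₁ sin φ₂ − sin φ₁ cos φ₂ cos Δλ = 0.102248
θ = atan2(y, x) = 57.8137° → 57.8137° (mod 360°)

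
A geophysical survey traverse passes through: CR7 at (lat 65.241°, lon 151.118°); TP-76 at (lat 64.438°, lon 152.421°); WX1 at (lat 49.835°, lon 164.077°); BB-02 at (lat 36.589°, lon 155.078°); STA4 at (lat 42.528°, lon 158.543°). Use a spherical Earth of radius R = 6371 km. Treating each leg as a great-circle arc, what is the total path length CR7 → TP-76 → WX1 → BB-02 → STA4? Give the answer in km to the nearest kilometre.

4236 km

CR7→TP-76: c = 0.017026 rad, d = 108.47 km
TP-76→WX1: c = 0.276720 rad, d = 1762.98 km
WX1→BB-02: c = 0.257535 rad, d = 1640.76 km
BB-02→STA4: c = 0.113631 rad, d = 723.95 km
Total = 108.47 + 1762.98 + 1640.76 + 723.95 = 4236.16 km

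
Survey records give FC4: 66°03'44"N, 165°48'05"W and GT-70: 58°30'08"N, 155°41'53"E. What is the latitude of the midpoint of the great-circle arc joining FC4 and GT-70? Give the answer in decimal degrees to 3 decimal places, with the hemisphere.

63.595°N

FC4: φ = +66.06222°, λ = -165.80139°
GT-70: φ = +58.50222°, λ = +155.69806°
Bx = cos φ₂ cos Δλ = 0.408883,  By = cos φ₂ sin Δλ = -0.325246
φₘ = atan2(sin φ₁ + sin φ₂, √((cos φ₁ + Bx)² + By²)) = 63.59520°
λₘ = λ₁ + atan2(By, cos φ₁ + Bx) = 172.43386°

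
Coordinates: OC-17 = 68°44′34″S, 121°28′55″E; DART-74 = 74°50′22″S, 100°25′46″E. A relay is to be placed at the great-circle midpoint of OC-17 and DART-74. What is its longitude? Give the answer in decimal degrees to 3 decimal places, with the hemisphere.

112.679°E

OC-17: φ = -68.74278°, λ = +121.48194°
DART-74: φ = -74.83944°, λ = +100.42944°
Bx = cos φ₂ cos Δλ = 0.244068,  By = cos φ₂ sin Δλ = -0.093946
φₘ = atan2(sin φ₁ + sin φ₂, √((cos φ₁ + Bx)² + By²)) = -72.07020°
λₘ = λ₁ + atan2(By, cos φ₁ + Bx) = 112.67868°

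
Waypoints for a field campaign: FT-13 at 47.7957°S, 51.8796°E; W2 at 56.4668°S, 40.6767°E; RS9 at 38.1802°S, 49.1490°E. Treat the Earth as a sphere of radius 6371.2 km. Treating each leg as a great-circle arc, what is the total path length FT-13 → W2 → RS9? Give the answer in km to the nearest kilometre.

3355 km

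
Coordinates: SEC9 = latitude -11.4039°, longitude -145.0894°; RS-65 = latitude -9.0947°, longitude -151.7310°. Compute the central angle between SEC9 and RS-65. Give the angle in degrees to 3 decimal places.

6.931°

Δφ = 2.3092°,  Δλ = -6.6416°
a = sin²(Δφ/2) + cos φ₁ cos φ₂ sin²(Δλ/2) = 0.003654
c = 2·arcsin(√a) = 0.120969 rad = 6.9310°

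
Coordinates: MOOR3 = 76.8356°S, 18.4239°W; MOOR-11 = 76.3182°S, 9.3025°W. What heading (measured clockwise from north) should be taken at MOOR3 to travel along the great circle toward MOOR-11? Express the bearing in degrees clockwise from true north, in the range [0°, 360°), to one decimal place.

80.7°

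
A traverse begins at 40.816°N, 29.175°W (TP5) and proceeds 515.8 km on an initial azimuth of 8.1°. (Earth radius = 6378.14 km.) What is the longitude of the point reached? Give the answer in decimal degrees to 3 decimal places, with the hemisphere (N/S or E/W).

28.246°W

δ = d/R = 515.8/6378.14 = 0.080870 rad
φ₂ = arcsin(sin φ₁ cos δ + cos φ₁ sin δ cos θ)
   = arcsin(0.65363·0.99673 + 0.75681·0.08078·0.99002) = 45.39972°
λ₂ = λ₁ + atan2(sin θ sin δ cos φ₁, cos δ − sin φ₁ sin φ₂) = -28.24617°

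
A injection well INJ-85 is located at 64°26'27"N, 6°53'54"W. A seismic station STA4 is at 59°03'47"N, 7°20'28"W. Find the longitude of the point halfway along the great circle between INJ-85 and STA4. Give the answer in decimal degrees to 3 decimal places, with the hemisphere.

INJ-85: φ = +64.44083°, λ = -6.89833°
STA4: φ = +59.06306°, λ = -7.34111°
Bx = cos φ₂ cos Δλ = 0.514079,  By = cos φ₂ sin Δλ = -0.003973
φₘ = atan2(sin φ₁ + sin φ₂, √((cos φ₁ + Bx)² + By²)) = 61.75212°
λₘ = λ₁ + atan2(By, cos φ₁ + Bx) = -7.13907°

7.139°W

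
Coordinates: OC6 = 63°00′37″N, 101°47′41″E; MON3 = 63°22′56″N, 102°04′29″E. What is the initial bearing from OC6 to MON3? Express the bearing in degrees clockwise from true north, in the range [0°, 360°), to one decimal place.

18.6°

OC6: φ = +63.01028°, λ = +101.79472°
MON3: φ = +63.38222°, λ = +102.07472°
Δλ = 0.2800°
y = sin Δλ · cos φ₂ = 0.002190
x = cos φ₁ sin φ₂ − sin φ₁ cos φ₂ cos Δλ = 0.006496
θ = atan2(y, x) = 18.6257° → 18.6257° (mod 360°)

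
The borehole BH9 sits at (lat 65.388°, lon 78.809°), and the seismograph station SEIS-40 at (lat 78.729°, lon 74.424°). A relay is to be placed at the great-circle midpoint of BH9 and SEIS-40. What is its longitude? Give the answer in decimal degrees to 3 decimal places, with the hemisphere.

77.409°E

Bx = cos φ₂ cos Δλ = 0.194878,  By = cos φ₂ sin Δλ = -0.014944
φₘ = atan2(sin φ₁ + sin φ₂, √((cos φ₁ + Bx)² + By²)) = 72.06919°
λₘ = λ₁ + atan2(By, cos φ₁ + Bx) = 77.40875°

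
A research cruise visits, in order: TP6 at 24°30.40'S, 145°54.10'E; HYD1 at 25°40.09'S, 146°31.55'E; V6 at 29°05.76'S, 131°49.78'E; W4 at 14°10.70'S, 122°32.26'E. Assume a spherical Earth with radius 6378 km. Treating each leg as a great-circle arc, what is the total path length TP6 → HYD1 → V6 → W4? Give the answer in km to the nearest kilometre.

TP6: φ = -24.50667°, λ = +145.90167°
HYD1: φ = -25.66817°, λ = +146.52583°
V6: φ = -29.09600°, λ = +131.82967°
W4: φ = -14.17833°, λ = +122.53767°
TP6→HYD1: c = 0.022545 rad, d = 143.79 km
HYD1→V6: c = 0.235297 rad, d = 1500.73 km
V6→W4: c = 0.300529 rad, d = 1916.77 km
Total = 143.79 + 1500.73 + 1916.77 = 3561.29 km

3561 km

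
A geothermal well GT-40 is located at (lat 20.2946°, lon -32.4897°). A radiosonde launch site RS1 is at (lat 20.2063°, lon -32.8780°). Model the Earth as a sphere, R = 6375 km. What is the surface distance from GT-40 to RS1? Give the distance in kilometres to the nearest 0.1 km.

41.7 km

Δφ = -0.0883°,  Δλ = -0.3883°
a = sin²(Δφ/2) + cos φ₁ cos φ₂ sin²(Δλ/2) = 0.000011
c = 2·arcsin(√a) = 0.006542 rad = 0.3748°
d = R·c = 6375 × 0.006542 = 41.7 km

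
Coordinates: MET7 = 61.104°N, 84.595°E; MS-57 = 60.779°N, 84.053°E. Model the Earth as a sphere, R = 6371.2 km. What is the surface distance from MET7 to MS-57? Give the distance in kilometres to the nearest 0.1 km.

Δφ = -0.3250°,  Δλ = -0.5420°
a = sin²(Δφ/2) + cos φ₁ cos φ₂ sin²(Δλ/2) = 0.000013
c = 2·arcsin(√a) = 0.007300 rad = 0.4182°
d = R·c = 6371.2 × 0.007300 = 46.5 km

46.5 km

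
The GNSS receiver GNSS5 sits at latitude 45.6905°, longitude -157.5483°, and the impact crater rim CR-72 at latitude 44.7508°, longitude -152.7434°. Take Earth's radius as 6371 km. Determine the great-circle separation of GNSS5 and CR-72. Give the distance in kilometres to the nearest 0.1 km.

390.5 km

Δφ = -0.9397°,  Δλ = 4.8049°
a = sin²(Δφ/2) + cos φ₁ cos φ₂ sin²(Δλ/2) = 0.000939
c = 2·arcsin(√a) = 0.061294 rad = 3.5119°
d = R·c = 6371 × 0.061294 = 390.5 km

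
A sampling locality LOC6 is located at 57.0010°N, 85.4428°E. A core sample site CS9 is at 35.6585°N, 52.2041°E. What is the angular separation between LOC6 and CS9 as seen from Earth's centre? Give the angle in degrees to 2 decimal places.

30.79°

Δφ = -21.3425°,  Δλ = -33.2387°
a = sin²(Δφ/2) + cos φ₁ cos φ₂ sin²(Δλ/2) = 0.070488
c = 2·arcsin(√a) = 0.537436 rad = 30.7928°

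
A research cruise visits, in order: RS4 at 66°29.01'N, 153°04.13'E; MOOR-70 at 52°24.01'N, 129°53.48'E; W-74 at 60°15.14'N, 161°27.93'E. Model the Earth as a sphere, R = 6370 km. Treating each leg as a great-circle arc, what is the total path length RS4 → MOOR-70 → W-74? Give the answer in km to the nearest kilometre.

4124 km

RS4: φ = +66.48350°, λ = +153.06883°
MOOR-70: φ = +52.40017°, λ = +129.89133°
W-74: φ = +60.25233°, λ = +161.46550°
RS4→MOOR-70: c = 0.316619 rad, d = 2016.86 km
MOOR-70→W-74: c = 0.330726 rad, d = 2106.72 km
Total = 2016.86 + 2106.72 = 4123.58 km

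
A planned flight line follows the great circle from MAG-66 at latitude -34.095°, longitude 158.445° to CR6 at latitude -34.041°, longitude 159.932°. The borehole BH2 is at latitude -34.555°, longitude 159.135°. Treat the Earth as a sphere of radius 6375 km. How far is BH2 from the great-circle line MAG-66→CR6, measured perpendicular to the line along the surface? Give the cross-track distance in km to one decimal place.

53.7 km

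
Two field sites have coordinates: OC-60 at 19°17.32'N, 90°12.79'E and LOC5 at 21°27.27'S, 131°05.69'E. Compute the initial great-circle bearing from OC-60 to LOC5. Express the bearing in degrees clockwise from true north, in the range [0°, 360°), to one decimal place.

133.5°

OC-60: φ = +19.28867°, λ = +90.21317°
LOC5: φ = -21.45450°, λ = +131.09483°
Δλ = 40.8817°
y = sin Δλ · cos φ₂ = 0.609148
x = cos φ₁ sin φ₂ − sin φ₁ cos φ₂ cos Δλ = -0.577674
θ = atan2(y, x) = 133.4809° → 133.4809° (mod 360°)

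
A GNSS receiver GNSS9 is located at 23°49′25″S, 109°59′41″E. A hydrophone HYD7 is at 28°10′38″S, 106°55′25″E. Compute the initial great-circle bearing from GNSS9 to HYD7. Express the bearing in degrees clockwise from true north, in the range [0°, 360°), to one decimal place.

GNSS9: φ = -23.82361°, λ = +109.99472°
HYD7: φ = -28.17722°, λ = +106.92361°
Δλ = -3.0711°
y = sin Δλ · cos φ₂ = -0.047226
x = cos φ₁ sin φ₂ − sin φ₁ cos φ₂ cos Δλ = -0.076423
θ = atan2(y, x) = -148.2857° → 211.7143° (mod 360°)

211.7°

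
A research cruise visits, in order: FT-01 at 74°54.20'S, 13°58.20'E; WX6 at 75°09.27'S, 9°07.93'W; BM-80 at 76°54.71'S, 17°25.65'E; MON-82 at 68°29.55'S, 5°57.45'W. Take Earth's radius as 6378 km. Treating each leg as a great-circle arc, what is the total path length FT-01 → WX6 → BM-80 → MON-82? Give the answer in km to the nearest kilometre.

2592 km

FT-01: φ = -74.90333°, λ = +13.97000°
WX6: φ = -75.15450°, λ = -9.13217°
BM-80: φ = -76.91183°, λ = +17.42750°
MON-82: φ = -68.49250°, λ = -5.95750°
FT-01→WX6: c = 0.103593 rad, d = 660.72 km
WX6→BM-80: c = 0.114895 rad, d = 732.80 km
BM-80→MON-82: c = 0.187874 rad, d = 1198.26 km
Total = 660.72 + 732.80 + 1198.26 = 2591.78 km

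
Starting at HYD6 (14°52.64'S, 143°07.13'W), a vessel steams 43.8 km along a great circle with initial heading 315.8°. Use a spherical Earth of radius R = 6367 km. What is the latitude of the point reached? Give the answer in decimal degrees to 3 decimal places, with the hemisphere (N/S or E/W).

14.595°S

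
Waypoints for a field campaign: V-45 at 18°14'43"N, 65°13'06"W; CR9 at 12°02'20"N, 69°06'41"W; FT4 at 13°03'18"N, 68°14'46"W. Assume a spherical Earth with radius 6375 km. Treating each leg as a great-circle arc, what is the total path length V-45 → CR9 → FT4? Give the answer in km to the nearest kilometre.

954 km

V-45: φ = +18.24528°, λ = -65.21833°
CR9: φ = +12.03889°, λ = -69.11139°
FT4: φ = +13.05500°, λ = -68.24611°
V-45→CR9: c = 0.126610 rad, d = 807.14 km
CR9→FT4: c = 0.023061 rad, d = 147.01 km
Total = 807.14 + 147.01 = 954.15 km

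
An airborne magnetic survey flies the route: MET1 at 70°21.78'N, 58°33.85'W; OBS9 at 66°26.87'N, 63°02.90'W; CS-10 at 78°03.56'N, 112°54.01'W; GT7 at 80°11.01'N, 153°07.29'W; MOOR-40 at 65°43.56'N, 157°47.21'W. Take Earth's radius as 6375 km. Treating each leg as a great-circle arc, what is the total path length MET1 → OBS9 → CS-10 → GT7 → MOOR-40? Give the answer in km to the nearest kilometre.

4965 km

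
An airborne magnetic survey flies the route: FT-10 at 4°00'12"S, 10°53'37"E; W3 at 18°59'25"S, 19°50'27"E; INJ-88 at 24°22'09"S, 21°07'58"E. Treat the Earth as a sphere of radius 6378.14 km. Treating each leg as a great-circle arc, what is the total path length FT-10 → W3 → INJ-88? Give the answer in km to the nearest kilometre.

2545 km

FT-10: φ = -4.00333°, λ = +10.89361°
W3: φ = -18.99028°, λ = +19.84083°
INJ-88: φ = -24.36917°, λ = +21.13278°
FT-10→W3: c = 0.302794 rad, d = 1931.26 km
W3→INJ-88: c = 0.096187 rad, d = 613.49 km
Total = 1931.26 + 613.49 = 2544.75 km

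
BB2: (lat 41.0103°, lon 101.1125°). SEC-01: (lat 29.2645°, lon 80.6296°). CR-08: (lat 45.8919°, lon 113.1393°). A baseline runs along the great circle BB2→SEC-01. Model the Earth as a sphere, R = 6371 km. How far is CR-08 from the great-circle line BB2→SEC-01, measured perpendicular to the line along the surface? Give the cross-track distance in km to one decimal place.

87.2 km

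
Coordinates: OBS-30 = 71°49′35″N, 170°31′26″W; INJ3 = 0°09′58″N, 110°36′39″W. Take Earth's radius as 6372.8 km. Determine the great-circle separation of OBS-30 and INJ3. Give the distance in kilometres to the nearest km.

8992 km

OBS-30: φ = +71.82639°, λ = -170.52389°
INJ3: φ = +0.16611°, λ = -110.61083°
Δφ = -71.6603°,  Δλ = 59.9131°
a = sin²(Δφ/2) + cos φ₁ cos φ₂ sin²(Δλ/2) = 0.420444
c = 2·arcsin(√a) = 1.411005 rad = 80.8446°
d = R·c = 6372.8 × 1.411005 = 8992.1 km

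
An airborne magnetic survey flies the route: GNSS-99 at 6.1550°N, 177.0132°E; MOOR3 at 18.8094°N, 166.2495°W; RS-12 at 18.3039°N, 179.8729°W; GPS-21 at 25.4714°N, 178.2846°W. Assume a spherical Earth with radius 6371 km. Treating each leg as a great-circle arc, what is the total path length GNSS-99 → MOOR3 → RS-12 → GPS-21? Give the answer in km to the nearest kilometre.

4545 km

GNSS-99→MOOR3: c = 0.360167 rad, d = 2294.62 km
MOOR3→RS-12: c = 0.225529 rad, d = 1436.84 km
RS-12→GPS-21: c = 0.127709 rad, d = 813.63 km
Total = 2294.62 + 1436.84 + 813.63 = 4545.10 km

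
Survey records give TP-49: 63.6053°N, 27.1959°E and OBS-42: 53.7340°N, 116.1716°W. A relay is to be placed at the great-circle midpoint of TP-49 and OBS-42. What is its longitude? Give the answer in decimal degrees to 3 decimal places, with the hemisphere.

67.685°W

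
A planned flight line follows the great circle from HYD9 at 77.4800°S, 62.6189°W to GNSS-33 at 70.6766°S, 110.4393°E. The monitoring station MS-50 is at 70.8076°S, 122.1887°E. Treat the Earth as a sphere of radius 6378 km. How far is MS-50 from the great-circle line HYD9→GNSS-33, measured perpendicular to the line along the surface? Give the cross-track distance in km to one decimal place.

429.5 km

δ₁₃ = central angle HYD9→MS-50 = 0.553009 rad  (haversine)
θ₁₃ = bearing HYD9→MS-50 = 183.007°,  θ₁₂ = bearing HYD9→GNSS-33 = 175.646°
dₓₜ = R·arcsin(sin δ₁₃ · sin(θ₁₃ − θ₁₂)) = 6378·arcsin(0.52525·sin(7.361°)) = 429.540 km
|dₓₜ| = 429.540 km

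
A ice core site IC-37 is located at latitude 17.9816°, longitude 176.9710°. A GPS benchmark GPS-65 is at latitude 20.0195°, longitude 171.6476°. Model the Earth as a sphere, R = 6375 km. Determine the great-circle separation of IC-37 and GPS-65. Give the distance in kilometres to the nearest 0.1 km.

604.1 km

Δφ = 2.0379°,  Δλ = -5.3234°
a = sin²(Δφ/2) + cos φ₁ cos φ₂ sin²(Δλ/2) = 0.002244
c = 2·arcsin(√a) = 0.094767 rad = 5.4297°
d = R·c = 6375 × 0.094767 = 604.1 km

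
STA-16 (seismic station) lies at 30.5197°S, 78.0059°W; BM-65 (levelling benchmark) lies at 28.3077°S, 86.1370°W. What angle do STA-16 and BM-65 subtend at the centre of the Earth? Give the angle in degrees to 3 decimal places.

7.418°

Δφ = 2.2120°,  Δλ = -8.1311°
a = sin²(Δφ/2) + cos φ₁ cos φ₂ sin²(Δλ/2) = 0.004185
c = 2·arcsin(√a) = 0.129471 rad = 7.4181°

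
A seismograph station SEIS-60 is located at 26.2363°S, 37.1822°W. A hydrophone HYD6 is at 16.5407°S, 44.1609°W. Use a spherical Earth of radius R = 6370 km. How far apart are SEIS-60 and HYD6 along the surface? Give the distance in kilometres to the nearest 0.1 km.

1296.9 km

Δφ = 9.6956°,  Δλ = -6.9787°
a = sin²(Δφ/2) + cos φ₁ cos φ₂ sin²(Δλ/2) = 0.010327
c = 2·arcsin(√a) = 0.203595 rad = 11.6651°
d = R·c = 6370 × 0.203595 = 1296.9 km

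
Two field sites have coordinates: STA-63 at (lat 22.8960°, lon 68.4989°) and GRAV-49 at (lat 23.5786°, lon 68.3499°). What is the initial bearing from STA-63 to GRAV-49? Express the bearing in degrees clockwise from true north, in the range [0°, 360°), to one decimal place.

Δλ = -0.1490°
y = sin Δλ · cos φ₂ = -0.002383
x = cos φ₁ sin φ₂ − sin φ₁ cos φ₂ cos Δλ = 0.011915
θ = atan2(y, x) = -11.3123° → 348.6877° (mod 360°)

348.7°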